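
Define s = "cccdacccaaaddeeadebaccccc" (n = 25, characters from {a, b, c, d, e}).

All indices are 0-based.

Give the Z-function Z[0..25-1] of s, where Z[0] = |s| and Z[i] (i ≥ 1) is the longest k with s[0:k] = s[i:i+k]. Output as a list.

Z[0]=25
i=1: outside box; Z[1]=2 grow→box=[1,3)
i=2: min(r-i=1, Z[1]=2)=1; Z[2]=1
i=3: outside box; Z[3]=0
i=4: outside box; Z[4]=0
i=5: outside box; Z[5]=3 grow→box=[5,8)
i=6: min(r-i=2, Z[1]=2)=2; Z[6]=2
i=7: min(r-i=1, Z[2]=1)=1; Z[7]=1
i=8: outside box; Z[8]=0
i=9: outside box; Z[9]=0
i=10: outside box; Z[10]=0
i=11: outside box; Z[11]=0
i=12: outside box; Z[12]=0
i=13: outside box; Z[13]=0
i=14: outside box; Z[14]=0
i=15: outside box; Z[15]=0
i=16: outside box; Z[16]=0
i=17: outside box; Z[17]=0
i=18: outside box; Z[18]=0
i=19: outside box; Z[19]=0
i=20: outside box; Z[20]=3 grow→box=[20,23)
i=21: min(r-i=2, Z[1]=2)=2; Z[21]=3 grow→box=[21,24)
i=22: min(r-i=2, Z[1]=2)=2; Z[22]=3 grow→box=[22,25)
i=23: min(r-i=2, Z[1]=2)=2; Z[23]=2
i=24: min(r-i=1, Z[2]=1)=1; Z[24]=1

[25, 2, 1, 0, 0, 3, 2, 1, 0, 0, 0, 0, 0, 0, 0, 0, 0, 0, 0, 0, 3, 3, 3, 2, 1]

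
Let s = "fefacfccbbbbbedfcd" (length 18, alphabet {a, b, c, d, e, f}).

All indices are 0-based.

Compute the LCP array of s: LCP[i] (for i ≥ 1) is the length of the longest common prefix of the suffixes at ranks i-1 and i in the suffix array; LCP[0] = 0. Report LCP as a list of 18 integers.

sorted suffixes:
  #0 SA[0]=3  'acfccbbbbbedfcd'
  #1 SA[1]=8  'bbbbbedfcd'
  #2 SA[2]=9  'bbbbedfcd'
  #3 SA[3]=10  'bbbedfcd'
  #4 SA[4]=11  'bbedfcd'
  #5 SA[5]=12  'bedfcd'
  #6 SA[6]=7  'cbbbbbedfcd'
  #7 SA[7]=6  'ccbbbbbedfcd'
  #8 SA[8]=16  'cd'
  #9 SA[9]=4  'cfccbbbbbedfcd'
  #10 SA[10]=17  'd'
  #11 SA[11]=14  'dfcd'
  #12 SA[12]=13  'edfcd'
  #13 SA[13]=1  'efacfccbbbbbedfcd'
  #14 SA[14]=2  'facfccbbbbbedfcd'
  #15 SA[15]=5  'fccbbbbbedfcd'
  #16 SA[16]=15  'fcd'
  #17 SA[17]=0  'fefacfccbbbbbedfcd'

SA = [3, 8, 9, 10, 11, 12, 7, 6, 16, 4, 17, 14, 13, 1, 2, 5, 15, 0]
[i] adj suffixes → lcp
  [1] 3/8 → 0 ('')
  [2] 8/9 → 4 ('bbbb')
  [3] 9/10 → 3 ('bbb')
  [4] 10/11 → 2 ('bb')
  [5] 11/12 → 1 ('b')
  [6] 12/7 → 0 ('')
  [7] 7/6 → 1 ('c')
  [8] 6/16 → 1 ('c')
  [9] 16/4 → 1 ('c')
  [10] 4/17 → 0 ('')
  [11] 17/14 → 1 ('d')
  [12] 14/13 → 0 ('')
  [13] 13/1 → 1 ('e')
  [14] 1/2 → 0 ('')
  [15] 2/5 → 1 ('f')
  [16] 5/15 → 2 ('fc')
  [17] 15/0 → 1 ('f')

[0, 0, 4, 3, 2, 1, 0, 1, 1, 1, 0, 1, 0, 1, 0, 1, 2, 1]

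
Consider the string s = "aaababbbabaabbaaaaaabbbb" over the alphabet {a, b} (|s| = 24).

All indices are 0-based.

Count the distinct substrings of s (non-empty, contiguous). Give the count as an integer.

rank→(start, suffix):
  0 → (14, 'aaaaaabbbb')
  1 → (15, 'aaaaabbbb')
  2 → (16, 'aaaabbbb')
  3 → (0, 'aaababbbabaabbaaaaaabbbb')
  4 → (17, 'aaabbbb')
  5 → (1, 'aababbbabaabbaaaaaabbbb')
  6 → (10, 'aabbaaaaaabbbb')
  7 → (18, 'aabbbb')
  8 → (8, 'abaabbaaaaaabbbb')
  9 → (2, 'ababbbabaabbaaaaaabbbb')
  10 → (11, 'abbaaaaaabbbb')
  11 → (4, 'abbbabaabbaaaaaabbbb')
  12 → (19, 'abbbb')
  13 → (23, 'b')
  14 → (13, 'baaaaaabbbb')
  15 → (9, 'baabbaaaaaabbbb')
  16 → (7, 'babaabbaaaaaabbbb')
  17 → (3, 'babbbabaabbaaaaaabbbb')
  18 → (22, 'bb')
  19 → (12, 'bbaaaaaabbbb')
  20 → (6, 'bbabaabbaaaaaabbbb')
  21 → (21, 'bbb')
  22 → (5, 'bbbabaabbaaaaaabbbb')
  23 → (20, 'bbbb')

SA = [14, 15, 16, 0, 17, 1, 10, 18, 8, 2, 11, 4, 19, 23, 13, 9, 7, 3, 22, 12, 6, 21, 5, 20]
rank  pair      lcp
   1  s[14:],s[15:]  5  'aaaaa'
   2  s[15:],s[16:]  4  'aaaa'
   3  s[16:],s[0:]  3  'aaa'
   4  s[0:],s[17:]  4  'aaab'
   5  s[17:],s[1:]  2  'aa'
   6  s[1:],s[10:]  3  'aab'
   7  s[10:],s[18:]  4  'aabb'
   8  s[18:],s[8:]  1  'a'
   9  s[8:],s[2:]  3  'aba'
  10  s[2:],s[11:]  2  'ab'
  11  s[11:],s[4:]  3  'abb'
  12  s[4:],s[19:]  4  'abbb'
  13  s[19:],s[23:]  0  ''
  14  s[23:],s[13:]  1  'b'
  15  s[13:],s[9:]  3  'baa'
  16  s[9:],s[7:]  2  'ba'
  17  s[7:],s[3:]  3  'bab'
  18  s[3:],s[22:]  1  'b'
  19  s[22:],s[12:]  2  'bb'
  20  s[12:],s[6:]  3  'bba'
  21  s[6:],s[21:]  2  'bb'
  22  s[21:],s[5:]  3  'bbb'
  23  s[5:],s[20:]  3  'bbb'

n(n+1)/2 = 24·25/2 = 300
Σ LCP = 0 + 5 + 4 + 3 + 4 + 2 + 3 + 4 + 1 + 3 + 2 + 3 + 4 + 0 + 1 + 3 + 2 + 3 + 1 + 2 + 3 + 2 + 3 + 3 = 61
distinct = 300 − 61 = 239

239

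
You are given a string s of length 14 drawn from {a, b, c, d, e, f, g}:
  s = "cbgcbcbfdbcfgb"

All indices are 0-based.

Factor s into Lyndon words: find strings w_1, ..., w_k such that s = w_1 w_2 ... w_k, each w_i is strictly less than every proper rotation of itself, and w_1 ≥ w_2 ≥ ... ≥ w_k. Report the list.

["c", "bgc", "bcbfdbcfg", "b"]

emit factor 1: 'c' (i=0, period=1)
emit factor 2: 'bgc' (i=1, period=3)
emit factor 3: 'bcbfdbcfg' (i=4, period=9)
emit factor 4: 'b' (i=13, period=1)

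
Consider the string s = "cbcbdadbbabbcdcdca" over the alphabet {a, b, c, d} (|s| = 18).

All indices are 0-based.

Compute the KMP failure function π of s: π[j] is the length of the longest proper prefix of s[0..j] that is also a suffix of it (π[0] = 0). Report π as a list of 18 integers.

[0, 0, 1, 2, 0, 0, 0, 0, 0, 0, 0, 0, 1, 0, 1, 0, 1, 0]

π[0] = 0
j=1 s[j]='b': π[1]=0 (border '')
j=2 s[j]='c': π[2]=1 (border 'c')
j=3 s[j]='b': π[3]=2 (border 'cb')
j=4 s[j]='d': k: 2→0; π[4]=0 (border '')
j=5 s[j]='a': π[5]=0 (border '')
j=6 s[j]='d': π[6]=0 (border '')
j=7 s[j]='b': π[7]=0 (border '')
j=8 s[j]='b': π[8]=0 (border '')
j=9 s[j]='a': π[9]=0 (border '')
j=10 s[j]='b': π[10]=0 (border '')
j=11 s[j]='b': π[11]=0 (border '')
j=12 s[j]='c': π[12]=1 (border 'c')
j=13 s[j]='d': k: 1→0; π[13]=0 (border '')
j=14 s[j]='c': π[14]=1 (border 'c')
j=15 s[j]='d': k: 1→0; π[15]=0 (border '')
j=16 s[j]='c': π[16]=1 (border 'c')
j=17 s[j]='a': k: 1→0; π[17]=0 (border '')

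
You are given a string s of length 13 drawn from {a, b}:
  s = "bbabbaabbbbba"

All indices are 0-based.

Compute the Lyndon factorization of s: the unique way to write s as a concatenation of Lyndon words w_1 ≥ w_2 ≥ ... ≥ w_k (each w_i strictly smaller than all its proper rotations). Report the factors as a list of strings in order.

["b", "b", "abb", "aabbbbb", "a"]

emit factor 1: 'b' (i=0, period=1)
emit factor 2: 'b' (i=1, period=1)
emit factor 3: 'abb' (i=2, period=3)
emit factor 4: 'aabbbbb' (i=5, period=7)
emit factor 5: 'a' (i=12, period=1)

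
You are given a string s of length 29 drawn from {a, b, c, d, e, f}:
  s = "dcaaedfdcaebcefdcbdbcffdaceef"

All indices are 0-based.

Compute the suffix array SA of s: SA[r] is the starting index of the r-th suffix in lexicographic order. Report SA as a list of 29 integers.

[2, 24, 9, 3, 11, 19, 17, 1, 8, 16, 25, 12, 20, 23, 18, 0, 7, 15, 5, 10, 4, 26, 27, 13, 28, 22, 6, 14, 21]

rank | idx | suffix
   0 |   2 | aaedfdcaebcefdcbdbcffdaceef
   1 |  24 | aceef
   2 |   9 | aebcefdcbdbcffdaceef
   3 |   3 | aedfdcaebcefdcbdbcffdaceef
   4 |  11 | bcefdcbdbcffdaceef
   5 |  19 | bcffdaceef
   6 |  17 | bdbcffdaceef
   7 |   1 | caaedfdcaebcefdcbdbcffdaceef
   8 |   8 | caebcefdcbdbcffdaceef
   9 |  16 | cbdbcffdaceef
  10 |  25 | ceef
  11 |  12 | cefdcbdbcffdaceef
  12 |  20 | cffdaceef
  13 |  23 | daceef
  14 |  18 | dbcffdaceef
  15 |   0 | dcaaedfdcaebcefdcbdbcffdaceef
  16 |   7 | dcaebcefdcbdbcffdaceef
  17 |  15 | dcbdbcffdaceef
  18 |   5 | dfdcaebcefdcbdbcffdaceef
  19 |  10 | ebcefdcbdbcffdaceef
  20 |   4 | edfdcaebcefdcbdbcffdaceef
  21 |  26 | eef
  22 |  27 | ef
  23 |  13 | efdcbdbcffdaceef
  24 |  28 | f
  25 |  22 | fdaceef
  26 |   6 | fdcaebcefdcbdbcffdaceef
  27 |  14 | fdcbdbcffdaceef
  28 |  21 | ffdaceef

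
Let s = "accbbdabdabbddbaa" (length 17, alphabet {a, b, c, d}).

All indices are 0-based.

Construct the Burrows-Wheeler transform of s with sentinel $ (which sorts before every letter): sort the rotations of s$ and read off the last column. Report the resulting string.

aabdd$dcaabbcabbdb

rank  rotation            last
    0  $accbbdabdabbddbaa  a
    1  a$accbbdabdabbddba  a
    2  aa$accbbdabdabbddb  b
    3  abbddbaa$accbbdabd  d
    4  abdabbddbaa$accbbd  d
    5  accbbdabdabbddbaa$  $
    6  baa$accbbdabdabbdd  d
    7  bbdabdabbddbaa$acc  c
    8  bbddbaa$accbbdabda  a
    9  bdabbddbaa$accbbda  a
   10  bdabdabbddbaa$accb  b
   11  bddbaa$accbbdabdab  b
   12  cbbdabdabbddbaa$ac  c
   13  ccbbdabdabbddbaa$a  a
   14  dabbddbaa$accbbdab  b
   15  dabdabbddbaa$accbb  b
   16  dbaa$accbbdabdabbd  d
   17  ddbaa$accbbdabdabb  b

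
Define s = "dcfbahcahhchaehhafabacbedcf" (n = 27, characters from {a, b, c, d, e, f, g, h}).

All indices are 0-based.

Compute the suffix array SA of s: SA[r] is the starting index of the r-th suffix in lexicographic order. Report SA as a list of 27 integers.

[18, 20, 12, 16, 4, 7, 19, 3, 22, 6, 21, 25, 1, 10, 24, 0, 23, 13, 26, 17, 2, 11, 15, 5, 9, 14, 8]

rank→(start, suffix):
  0 → (18, 'abacbedcf')
  1 → (20, 'acbedcf')
  2 → (12, 'aehhafabacbedcf')
  3 → (16, 'afabacbedcf')
  4 → (4, 'ahcahhchaehhafabacbedcf')
  5 → (7, 'ahhchaehhafabacbedcf')
  6 → (19, 'bacbedcf')
  7 → (3, 'bahcahhchaehhafabacbedcf')
  8 → (22, 'bedcf')
  9 → (6, 'cahhchaehhafabacbedcf')
  10 → (21, 'cbedcf')
  11 → (25, 'cf')
  12 → (1, 'cfbahcahhchaehhafabacbedcf')
  13 → (10, 'chaehhafabacbedcf')
  14 → (24, 'dcf')
  15 → (0, 'dcfbahcahhchaehhafabacbedcf')
  16 → (23, 'edcf')
  17 → (13, 'ehhafabacbedcf')
  18 → (26, 'f')
  19 → (17, 'fabacbedcf')
  20 → (2, 'fbahcahhchaehhafabacbedcf')
  21 → (11, 'haehhafabacbedcf')
  22 → (15, 'hafabacbedcf')
  23 → (5, 'hcahhchaehhafabacbedcf')
  24 → (9, 'hchaehhafabacbedcf')
  25 → (14, 'hhafabacbedcf')
  26 → (8, 'hhchaehhafabacbedcf')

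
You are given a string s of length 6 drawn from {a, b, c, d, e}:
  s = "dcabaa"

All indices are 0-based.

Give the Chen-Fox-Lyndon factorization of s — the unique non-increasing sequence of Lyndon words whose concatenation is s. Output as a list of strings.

emit factor 1: 'd' (i=0, period=1)
emit factor 2: 'c' (i=1, period=1)
emit factor 3: 'ab' (i=2, period=2)
emit factor 4: 'a' (i=4, period=1)
emit factor 5: 'a' (i=5, period=1)

["d", "c", "ab", "a", "a"]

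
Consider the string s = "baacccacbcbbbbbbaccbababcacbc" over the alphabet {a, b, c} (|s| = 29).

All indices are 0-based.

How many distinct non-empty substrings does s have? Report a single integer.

sorted suffixes:
  #0 SA[0]=1  'aacccacbcbbbbbbaccbababcacbc'
  #1 SA[1]=20  'ababcacbc'
  #2 SA[2]=22  'abcacbc'
  #3 SA[3]=25  'acbc'
  #4 SA[4]=6  'acbcbbbbbbaccbababcacbc'
  #5 SA[5]=16  'accbababcacbc'
  #6 SA[6]=2  'acccacbcbbbbbbaccbababcacbc'
  #7 SA[7]=0  'baacccacbcbbbbbbaccbababcacbc'
  #8 SA[8]=19  'bababcacbc'
  #9 SA[9]=21  'babcacbc'
  #10 SA[10]=15  'baccbababcacbc'
  #11 SA[11]=14  'bbaccbababcacbc'
  #12 SA[12]=13  'bbbaccbababcacbc'
  #13 SA[13]=12  'bbbbaccbababcacbc'
  #14 SA[14]=11  'bbbbbaccbababcacbc'
  #15 SA[15]=10  'bbbbbbaccbababcacbc'
  #16 SA[16]=27  'bc'
  #17 SA[17]=23  'bcacbc'
  #18 SA[18]=8  'bcbbbbbbaccbababcacbc'
  #19 SA[19]=28  'c'
  #20 SA[20]=24  'cacbc'
  #21 SA[21]=5  'cacbcbbbbbbaccbababcacbc'
  #22 SA[22]=18  'cbababcacbc'
  #23 SA[23]=9  'cbbbbbbaccbababcacbc'
  #24 SA[24]=26  'cbc'
  #25 SA[25]=7  'cbcbbbbbbaccbababcacbc'
  #26 SA[26]=4  'ccacbcbbbbbbaccbababcacbc'
  #27 SA[27]=17  'ccbababcacbc'
  #28 SA[28]=3  'cccacbcbbbbbbaccbababcacbc'

SA = [1, 20, 22, 25, 6, 16, 2, 0, 19, 21, 15, 14, 13, 12, 11, 10, 27, 23, 8, 28, 24, 5, 18, 9, 26, 7, 4, 17, 3]
rank  pair      lcp
   1  s[1:],s[20:]  1  'a'
   2  s[20:],s[22:]  2  'ab'
   3  s[22:],s[25:]  1  'a'
   4  s[25:],s[6:]  4  'acbc'
   5  s[6:],s[16:]  2  'ac'
   6  s[16:],s[2:]  3  'acc'
   7  s[2:],s[0:]  0  ''
   8  s[0:],s[19:]  2  'ba'
   9  s[19:],s[21:]  3  'bab'
  10  s[21:],s[15:]  2  'ba'
  11  s[15:],s[14:]  1  'b'
  12  s[14:],s[13:]  2  'bb'
  13  s[13:],s[12:]  3  'bbb'
  14  s[12:],s[11:]  4  'bbbb'
  15  s[11:],s[10:]  5  'bbbbb'
  16  s[10:],s[27:]  1  'b'
  17  s[27:],s[23:]  2  'bc'
  18  s[23:],s[8:]  2  'bc'
  19  s[8:],s[28:]  0  ''
  20  s[28:],s[24:]  1  'c'
  21  s[24:],s[5:]  5  'cacbc'
  22  s[5:],s[18:]  1  'c'
  23  s[18:],s[9:]  2  'cb'
  24  s[9:],s[26:]  2  'cb'
  25  s[26:],s[7:]  3  'cbc'
  26  s[7:],s[4:]  1  'c'
  27  s[4:],s[17:]  2  'cc'
  28  s[17:],s[3:]  2  'cc'

n(n+1)/2 = 29·30/2 = 435
Σ LCP = 0 + 1 + 2 + 1 + 4 + 2 + 3 + 0 + 2 + 3 + 2 + 1 + 2 + 3 + 4 + 5 + 1 + 2 + 2 + 0 + 1 + 5 + 1 + 2 + 2 + 3 + 1 + 2 + 2 = 59
distinct = 435 − 59 = 376

376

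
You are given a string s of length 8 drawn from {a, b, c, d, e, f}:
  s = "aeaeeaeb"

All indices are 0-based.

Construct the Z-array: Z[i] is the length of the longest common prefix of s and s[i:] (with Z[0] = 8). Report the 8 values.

Z[0]=8
i=1: i≥r, start 0; Z[1]=0
i=2: i≥r, start 0; Z[2]=2 grow→box=[2,4)
i=3: min(r-i=1, Z[1]=0)=0; Z[3]=0
i=4: i≥r, start 0; Z[4]=0
i=5: i≥r, start 0; Z[5]=2 grow→box=[5,7)
i=6: min(r-i=1, Z[1]=0)=0; Z[6]=0
i=7: i≥r, start 0; Z[7]=0

[8, 0, 2, 0, 0, 2, 0, 0]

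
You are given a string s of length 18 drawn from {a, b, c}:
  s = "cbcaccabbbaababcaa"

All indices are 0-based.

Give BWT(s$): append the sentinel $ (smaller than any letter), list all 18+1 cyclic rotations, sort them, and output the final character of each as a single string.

aacbacbcbabaacbcb$a

rank  rotation             last
    0  $cbcaccabbbaababcaa  a
    1  a$cbcaccabbbaababca  a
    2  aa$cbcaccabbbaababc  c
    3  aababcaa$cbcaccabbb  b
    4  ababcaa$cbcaccabbba  a
    5  abbbaababcaa$cbcacc  c
    6  abcaa$cbcaccabbbaab  b
    7  accabbbaababcaa$cbc  c
    8  baababcaa$cbcaccabb  b
    9  babcaa$cbcaccabbbaa  a
   10  bbaababcaa$cbcaccab  b
   11  bbbaababcaa$cbcacca  a
   12  bcaa$cbcaccabbbaaba  a
   13  bcaccabbbaababcaa$c  c
   14  caa$cbcaccabbbaabab  b
   15  cabbbaababcaa$cbcac  c
   16  caccabbbaababcaa$cb  b
   17  cbcaccabbbaababcaa$  $
   18  ccabbbaababcaa$cbca  a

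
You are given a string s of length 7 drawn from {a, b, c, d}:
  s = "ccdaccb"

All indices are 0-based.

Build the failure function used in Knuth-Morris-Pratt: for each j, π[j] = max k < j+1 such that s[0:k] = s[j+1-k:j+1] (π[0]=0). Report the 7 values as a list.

[0, 1, 0, 0, 1, 2, 0]

π[0] = 0
j=1 s[j]='c': π[1]=1 (border 'c')
j=2 s[j]='d': k: 1→0; π[2]=0 (border '')
j=3 s[j]='a': π[3]=0 (border '')
j=4 s[j]='c': π[4]=1 (border 'c')
j=5 s[j]='c': π[5]=2 (border 'cc')
j=6 s[j]='b': k: 2→1→0; π[6]=0 (border '')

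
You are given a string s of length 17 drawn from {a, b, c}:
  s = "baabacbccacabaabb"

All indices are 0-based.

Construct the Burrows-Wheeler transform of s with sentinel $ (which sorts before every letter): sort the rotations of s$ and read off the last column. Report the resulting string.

bbbcaacbb$aaacacab

rank  rotation            last
    0  $baabacbccacabaabb  b
    1  aabacbccacabaabb$b  b
    2  aabb$baabacbccacab  b
    3  abaabb$baabacbccac  c
    4  abacbccacabaabb$ba  a
    5  abb$baabacbccacaba  a
    6  acabaabb$baabacbcc  c
    7  acbccacabaabb$baab  b
    8  b$baabacbccacabaab  b
    9  baabacbccacabaabb$  $
   10  baabb$baabacbccaca  a
   11  bacbccacabaabb$baa  a
   12  bb$baabacbccacabaa  a
   13  bccacabaabb$baabac  c
   14  cabaabb$baabacbcca  a
   15  cacabaabb$baabacbc  c
   16  cbccacabaabb$baaba  a
   17  ccacabaabb$baabacb  b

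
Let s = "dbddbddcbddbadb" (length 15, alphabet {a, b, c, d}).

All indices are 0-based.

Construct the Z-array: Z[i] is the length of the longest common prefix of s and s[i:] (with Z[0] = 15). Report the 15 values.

Z[0]=15
i=1: i≥r, start 0; Z[1]=0
i=2: i≥r, start 0; Z[2]=1 grow→box=[2,3)
i=3: i≥r, start 0; Z[3]=4 grow→box=[3,7)
i=4: min(r-i=3, Z[1]=0)=0; Z[4]=0
i=5: min(r-i=2, Z[2]=1)=1; Z[5]=1
i=6: min(r-i=1, Z[3]=4)=1; Z[6]=1
i=7: i≥r, start 0; Z[7]=0
i=8: i≥r, start 0; Z[8]=0
i=9: i≥r, start 0; Z[9]=1 grow→box=[9,10)
i=10: i≥r, start 0; Z[10]=2 grow→box=[10,12)
i=11: min(r-i=1, Z[1]=0)=0; Z[11]=0
i=12: i≥r, start 0; Z[12]=0
i=13: i≥r, start 0; Z[13]=2 grow→box=[13,15)
i=14: min(r-i=1, Z[1]=0)=0; Z[14]=0

[15, 0, 1, 4, 0, 1, 1, 0, 0, 1, 2, 0, 0, 2, 0]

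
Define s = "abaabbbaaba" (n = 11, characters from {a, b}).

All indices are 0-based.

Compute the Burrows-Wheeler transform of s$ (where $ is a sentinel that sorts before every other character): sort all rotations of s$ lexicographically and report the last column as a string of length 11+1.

rank  rotation      last
    0  $abaabbbaaba  a
    1  a$abaabbbaab  b
    2  aaba$abaabbb  b
    3  aabbbaaba$ab  b
    4  aba$abaabbba  a
    5  abaabbbaaba$  $
    6  abbbaaba$aba  a
    7  ba$abaabbbaa  a
    8  baaba$abaabb  b
    9  baabbbaaba$a  a
   10  bbaaba$abaab  b
   11  bbbaaba$abaa  a

abbba$aababa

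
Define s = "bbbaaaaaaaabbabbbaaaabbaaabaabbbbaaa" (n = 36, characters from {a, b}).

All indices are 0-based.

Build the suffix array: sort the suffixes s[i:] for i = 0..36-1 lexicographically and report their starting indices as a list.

rank | idx | suffix
   0 |  35 | a
   1 |  34 | aa
   2 |  33 | aaa
   3 |   3 | aaaaaaaabbabbbaaaabbaaabaabbbbaaa
   4 |   4 | aaaaaaabbabbbaaaabbaaabaabbbbaaa
   5 |   5 | aaaaaabbabbbaaaabbaaabaabbbbaaa
   6 |   6 | aaaaabbabbbaaaabbaaabaabbbbaaa
   7 |  17 | aaaabbaaabaabbbbaaa
   8 |   7 | aaaabbabbbaaaabbaaabaabbbbaaa
   9 |  23 | aaabaabbbbaaa
  10 |  18 | aaabbaaabaabbbbaaa
  11 |   8 | aaabbabbbaaaabbaaabaabbbbaaa
  12 |  24 | aabaabbbbaaa
  13 |  19 | aabbaaabaabbbbaaa
  14 |   9 | aabbabbbaaaabbaaabaabbbbaaa
  15 |  27 | aabbbbaaa
  16 |  25 | abaabbbbaaa
  17 |  20 | abbaaabaabbbbaaa
  18 |  10 | abbabbbaaaabbaaabaabbbbaaa
  19 |  13 | abbbaaaabbaaabaabbbbaaa
  20 |  28 | abbbbaaa
  21 |  32 | baaa
  22 |   2 | baaaaaaaabbabbbaaaabbaaabaabbbbaaa
  23 |  16 | baaaabbaaabaabbbbaaa
  24 |  22 | baaabaabbbbaaa
  25 |  26 | baabbbbaaa
  26 |  12 | babbbaaaabbaaabaabbbbaaa
  27 |  31 | bbaaa
  28 |   1 | bbaaaaaaaabbabbbaaaabbaaabaabbbbaaa
  29 |  15 | bbaaaabbaaabaabbbbaaa
  30 |  21 | bbaaabaabbbbaaa
  31 |  11 | bbabbbaaaabbaaabaabbbbaaa
  32 |  30 | bbbaaa
  33 |   0 | bbbaaaaaaaabbabbbaaaabbaaabaabbbbaaa
  34 |  14 | bbbaaaabbaaabaabbbbaaa
  35 |  29 | bbbbaaa

[35, 34, 33, 3, 4, 5, 6, 17, 7, 23, 18, 8, 24, 19, 9, 27, 25, 20, 10, 13, 28, 32, 2, 16, 22, 26, 12, 31, 1, 15, 21, 11, 30, 0, 14, 29]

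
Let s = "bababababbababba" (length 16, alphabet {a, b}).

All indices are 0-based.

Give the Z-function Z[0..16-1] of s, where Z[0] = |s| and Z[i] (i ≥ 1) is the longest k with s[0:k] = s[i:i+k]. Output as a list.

[16, 0, 7, 0, 5, 0, 3, 0, 1, 5, 0, 3, 0, 1, 2, 0]

Z[0]=16
i=1: fresh scan; Z[1]=0
i=2: fresh scan; Z[2]=7 scan→box=[2,9)
i=3: min(r-i=6, Z[1]=0)=0; Z[3]=0
i=4: min(r-i=5, Z[2]=7)=5; Z[4]=5
i=5: min(r-i=4, Z[3]=0)=0; Z[5]=0
i=6: min(r-i=3, Z[4]=5)=3; Z[6]=3
i=7: min(r-i=2, Z[5]=0)=0; Z[7]=0
i=8: min(r-i=1, Z[6]=3)=1; Z[8]=1
i=9: fresh scan; Z[9]=5 scan→box=[9,14)
i=10: min(r-i=4, Z[1]=0)=0; Z[10]=0
i=11: min(r-i=3, Z[2]=7)=3; Z[11]=3
i=12: min(r-i=2, Z[3]=0)=0; Z[12]=0
i=13: min(r-i=1, Z[4]=5)=1; Z[13]=1
i=14: fresh scan; Z[14]=2 scan→box=[14,16)
i=15: min(r-i=1, Z[1]=0)=0; Z[15]=0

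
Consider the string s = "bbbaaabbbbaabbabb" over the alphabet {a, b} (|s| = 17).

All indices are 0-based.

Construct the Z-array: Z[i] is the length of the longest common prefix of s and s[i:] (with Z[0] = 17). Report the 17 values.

[17, 2, 1, 0, 0, 0, 3, 5, 2, 1, 0, 0, 2, 1, 0, 2, 1]

Z[0]=17
i=1: i≥r, start 0; Z[1]=2 extend→box=[1,3)
i=2: min(r-i=1, Z[1]=2)=1; Z[2]=1
i=3: i≥r, start 0; Z[3]=0
i=4: i≥r, start 0; Z[4]=0
i=5: i≥r, start 0; Z[5]=0
i=6: i≥r, start 0; Z[6]=3 extend→box=[6,9)
i=7: min(r-i=2, Z[1]=2)=2; Z[7]=5 extend→box=[7,12)
i=8: min(r-i=4, Z[1]=2)=2; Z[8]=2
i=9: min(r-i=3, Z[2]=1)=1; Z[9]=1
i=10: min(r-i=2, Z[3]=0)=0; Z[10]=0
i=11: min(r-i=1, Z[4]=0)=0; Z[11]=0
i=12: i≥r, start 0; Z[12]=2 extend→box=[12,14)
i=13: min(r-i=1, Z[1]=2)=1; Z[13]=1
i=14: i≥r, start 0; Z[14]=0
i=15: i≥r, start 0; Z[15]=2 extend→box=[15,17)
i=16: min(r-i=1, Z[1]=2)=1; Z[16]=1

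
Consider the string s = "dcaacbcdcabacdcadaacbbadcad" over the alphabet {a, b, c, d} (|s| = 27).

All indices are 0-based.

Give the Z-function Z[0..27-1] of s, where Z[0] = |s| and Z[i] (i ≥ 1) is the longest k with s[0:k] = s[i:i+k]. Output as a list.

Z[0]=27
i=1: fresh scan; Z[1]=0
i=2: fresh scan; Z[2]=0
i=3: fresh scan; Z[3]=0
i=4: fresh scan; Z[4]=0
i=5: fresh scan; Z[5]=0
i=6: fresh scan; Z[6]=0
i=7: fresh scan; Z[7]=3 extend→box=[7,10)
i=8: min(r-i=2, Z[1]=0)=0; Z[8]=0
i=9: min(r-i=1, Z[2]=0)=0; Z[9]=0
i=10: fresh scan; Z[10]=0
i=11: fresh scan; Z[11]=0
i=12: fresh scan; Z[12]=0
i=13: fresh scan; Z[13]=3 extend→box=[13,16)
i=14: min(r-i=2, Z[1]=0)=0; Z[14]=0
i=15: min(r-i=1, Z[2]=0)=0; Z[15]=0
i=16: fresh scan; Z[16]=1 extend→box=[16,17)
i=17: fresh scan; Z[17]=0
i=18: fresh scan; Z[18]=0
i=19: fresh scan; Z[19]=0
i=20: fresh scan; Z[20]=0
i=21: fresh scan; Z[21]=0
i=22: fresh scan; Z[22]=0
i=23: fresh scan; Z[23]=3 extend→box=[23,26)
i=24: min(r-i=2, Z[1]=0)=0; Z[24]=0
i=25: min(r-i=1, Z[2]=0)=0; Z[25]=0
i=26: fresh scan; Z[26]=1 extend→box=[26,27)

[27, 0, 0, 0, 0, 0, 0, 3, 0, 0, 0, 0, 0, 3, 0, 0, 1, 0, 0, 0, 0, 0, 0, 3, 0, 0, 1]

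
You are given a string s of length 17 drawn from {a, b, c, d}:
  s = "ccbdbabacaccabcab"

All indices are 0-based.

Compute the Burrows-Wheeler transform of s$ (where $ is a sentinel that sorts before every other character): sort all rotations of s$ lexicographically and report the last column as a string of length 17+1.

bcbcbcadaacbcaca$b

rank  rotation            last
    0  $ccbdbabacaccabcab  b
    1  ab$ccbdbabacaccabc  c
    2  abacaccabcab$ccbdb  b
    3  abcab$ccbdbabacacc  c
    4  acaccabcab$ccbdbab  b
    5  accabcab$ccbdbabac  c
    6  b$ccbdbabacaccabca  a
    7  babacaccabcab$ccbd  d
    8  bacaccabcab$ccbdba  a
    9  bcab$ccbdbabacacca  a
   10  bdbabacaccabcab$cc  c
   11  cab$ccbdbabacaccab  b
   12  cabcab$ccbdbabacac  c
   13  caccabcab$ccbdbaba  a
   14  cbdbabacaccabcab$c  c
   15  ccabcab$ccbdbabaca  a
   16  ccbdbabacaccabcab$  $
   17  dbabacaccabcab$ccb  b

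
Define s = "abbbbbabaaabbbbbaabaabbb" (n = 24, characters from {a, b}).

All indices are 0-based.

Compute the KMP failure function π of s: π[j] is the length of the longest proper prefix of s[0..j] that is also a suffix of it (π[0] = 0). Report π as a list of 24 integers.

[0, 0, 0, 0, 0, 0, 1, 2, 1, 1, 1, 2, 3, 4, 5, 6, 7, 1, 2, 1, 1, 2, 3, 4]

π[0] = 0
j=1 s[j]='b': π[1]=0 (border '')
j=2 s[j]='b': π[2]=0 (border '')
j=3 s[j]='b': π[3]=0 (border '')
j=4 s[j]='b': π[4]=0 (border '')
j=5 s[j]='b': π[5]=0 (border '')
j=6 s[j]='a': π[6]=1 (border 'a')
j=7 s[j]='b': π[7]=2 (border 'ab')
j=8 s[j]='a': k: 2→0; π[8]=1 (border 'a')
j=9 s[j]='a': k: 1→0; π[9]=1 (border 'a')
j=10 s[j]='a': k: 1→0; π[10]=1 (border 'a')
j=11 s[j]='b': π[11]=2 (border 'ab')
j=12 s[j]='b': π[12]=3 (border 'abb')
j=13 s[j]='b': π[13]=4 (border 'abbb')
j=14 s[j]='b': π[14]=5 (border 'abbbb')
j=15 s[j]='b': π[15]=6 (border 'abbbbb')
j=16 s[j]='a': π[16]=7 (border 'abbbbba')
j=17 s[j]='a': k: 7→1→0; π[17]=1 (border 'a')
j=18 s[j]='b': π[18]=2 (border 'ab')
j=19 s[j]='a': k: 2→0; π[19]=1 (border 'a')
j=20 s[j]='a': k: 1→0; π[20]=1 (border 'a')
j=21 s[j]='b': π[21]=2 (border 'ab')
j=22 s[j]='b': π[22]=3 (border 'abb')
j=23 s[j]='b': π[23]=4 (border 'abbb')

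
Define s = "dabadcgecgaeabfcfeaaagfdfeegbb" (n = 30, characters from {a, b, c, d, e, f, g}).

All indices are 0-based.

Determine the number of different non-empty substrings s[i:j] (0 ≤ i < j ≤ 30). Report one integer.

437

rank→(start, suffix):
  0 → (18, 'aaagfdfeegbb')
  1 → (19, 'aagfdfeegbb')
  2 → (1, 'abadcgecgaeabfcfeaaagfdfeegbb')
  3 → (12, 'abfcfeaaagfdfeegbb')
  4 → (3, 'adcgecgaeabfcfeaaagfdfeegbb')
  5 → (10, 'aeabfcfeaaagfdfeegbb')
  6 → (20, 'agfdfeegbb')
  7 → (29, 'b')
  8 → (2, 'badcgecgaeabfcfeaaagfdfeegbb')
  9 → (28, 'bb')
  10 → (13, 'bfcfeaaagfdfeegbb')
  11 → (15, 'cfeaaagfdfeegbb')
  12 → (8, 'cgaeabfcfeaaagfdfeegbb')
  13 → (5, 'cgecgaeabfcfeaaagfdfeegbb')
  14 → (0, 'dabadcgecgaeabfcfeaaagfdfeegbb')
  15 → (4, 'dcgecgaeabfcfeaaagfdfeegbb')
  16 → (23, 'dfeegbb')
  17 → (17, 'eaaagfdfeegbb')
  18 → (11, 'eabfcfeaaagfdfeegbb')
  19 → (7, 'ecgaeabfcfeaaagfdfeegbb')
  20 → (25, 'eegbb')
  21 → (26, 'egbb')
  22 → (14, 'fcfeaaagfdfeegbb')
  23 → (22, 'fdfeegbb')
  24 → (16, 'feaaagfdfeegbb')
  25 → (24, 'feegbb')
  26 → (9, 'gaeabfcfeaaagfdfeegbb')
  27 → (27, 'gbb')
  28 → (6, 'gecgaeabfcfeaaagfdfeegbb')
  29 → (21, 'gfdfeegbb')

SA = [18, 19, 1, 12, 3, 10, 20, 29, 2, 28, 13, 15, 8, 5, 0, 4, 23, 17, 11, 7, 25, 26, 14, 22, 16, 24, 9, 27, 6, 21]
i: (SA[i-1],SA[i]) lcp shared
  1: (18,19) 2 'aa'
  2: (19,1) 1 'a'
  3: (1,12) 2 'ab'
  4: (12,3) 1 'a'
  5: (3,10) 1 'a'
  6: (10,20) 1 'a'
  7: (20,29) 0 ''
  8: (29,2) 1 'b'
  9: (2,28) 1 'b'
  10: (28,13) 1 'b'
  11: (13,15) 0 ''
  12: (15,8) 1 'c'
  13: (8,5) 2 'cg'
  14: (5,0) 0 ''
  15: (0,4) 1 'd'
  16: (4,23) 1 'd'
  17: (23,17) 0 ''
  18: (17,11) 2 'ea'
  19: (11,7) 1 'e'
  20: (7,25) 1 'e'
  21: (25,26) 1 'e'
  22: (26,14) 0 ''
  23: (14,22) 1 'f'
  24: (22,16) 1 'f'
  25: (16,24) 2 'fe'
  26: (24,9) 0 ''
  27: (9,27) 1 'g'
  28: (27,6) 1 'g'
  29: (6,21) 1 'g'

n(n+1)/2 = 30·31/2 = 465
Σ LCP = 0 + 2 + 1 + 2 + 1 + 1 + 1 + 0 + 1 + 1 + 1 + 0 + 1 + 2 + 0 + 1 + 1 + 0 + 2 + 1 + 1 + 1 + 0 + 1 + 1 + 2 + 0 + 1 + 1 + 1 = 28
distinct = 465 − 28 = 437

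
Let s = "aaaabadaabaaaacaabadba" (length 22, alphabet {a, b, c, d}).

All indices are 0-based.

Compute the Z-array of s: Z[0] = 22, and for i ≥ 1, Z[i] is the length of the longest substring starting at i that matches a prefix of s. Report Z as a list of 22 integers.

[22, 3, 2, 1, 0, 1, 0, 2, 1, 0, 4, 3, 2, 1, 0, 2, 1, 0, 1, 0, 0, 1]

Z[0]=22
i=1: fresh scan; Z[1]=3 extend→box=[1,4)
i=2: min(r-i=2, Z[1]=3)=2; Z[2]=2
i=3: min(r-i=1, Z[2]=2)=1; Z[3]=1
i=4: fresh scan; Z[4]=0
i=5: fresh scan; Z[5]=1 extend→box=[5,6)
i=6: fresh scan; Z[6]=0
i=7: fresh scan; Z[7]=2 extend→box=[7,9)
i=8: min(r-i=1, Z[1]=3)=1; Z[8]=1
i=9: fresh scan; Z[9]=0
i=10: fresh scan; Z[10]=4 extend→box=[10,14)
i=11: min(r-i=3, Z[1]=3)=3; Z[11]=3
i=12: min(r-i=2, Z[2]=2)=2; Z[12]=2
i=13: min(r-i=1, Z[3]=1)=1; Z[13]=1
i=14: fresh scan; Z[14]=0
i=15: fresh scan; Z[15]=2 extend→box=[15,17)
i=16: min(r-i=1, Z[1]=3)=1; Z[16]=1
i=17: fresh scan; Z[17]=0
i=18: fresh scan; Z[18]=1 extend→box=[18,19)
i=19: fresh scan; Z[19]=0
i=20: fresh scan; Z[20]=0
i=21: fresh scan; Z[21]=1 extend→box=[21,22)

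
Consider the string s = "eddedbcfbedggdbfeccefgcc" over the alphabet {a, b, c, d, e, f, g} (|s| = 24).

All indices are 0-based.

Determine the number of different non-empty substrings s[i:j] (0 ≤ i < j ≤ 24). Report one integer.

rank | idx | suffix
   0 |   5 | bcfbedggdbfeccefgcc
   1 |   8 | bedggdbfeccefgcc
   2 |  14 | bfeccefgcc
   3 |  23 | c
   4 |  22 | cc
   5 |  17 | ccefgcc
   6 |  18 | cefgcc
   7 |   6 | cfbedggdbfeccefgcc
   8 |   4 | dbcfbedggdbfeccefgcc
   9 |  13 | dbfeccefgcc
  10 |   1 | ddedbcfbedggdbfeccefgcc
  11 |   2 | dedbcfbedggdbfeccefgcc
  12 |  10 | dggdbfeccefgcc
  13 |  16 | eccefgcc
  14 |   3 | edbcfbedggdbfeccefgcc
  15 |   0 | eddedbcfbedggdbfeccefgcc
  16 |   9 | edggdbfeccefgcc
  17 |  19 | efgcc
  18 |   7 | fbedggdbfeccefgcc
  19 |  15 | feccefgcc
  20 |  20 | fgcc
  21 |  21 | gcc
  22 |  12 | gdbfeccefgcc
  23 |  11 | ggdbfeccefgcc

SA = [5, 8, 14, 23, 22, 17, 18, 6, 4, 13, 1, 2, 10, 16, 3, 0, 9, 19, 7, 15, 20, 21, 12, 11]
[i] adj suffixes → lcp
  [1] 5/8 → 1 ('b')
  [2] 8/14 → 1 ('b')
  [3] 14/23 → 0 ('')
  [4] 23/22 → 1 ('c')
  [5] 22/17 → 2 ('cc')
  [6] 17/18 → 1 ('c')
  [7] 18/6 → 1 ('c')
  [8] 6/4 → 0 ('')
  [9] 4/13 → 2 ('db')
  [10] 13/1 → 1 ('d')
  [11] 1/2 → 1 ('d')
  [12] 2/10 → 1 ('d')
  [13] 10/16 → 0 ('')
  [14] 16/3 → 1 ('e')
  [15] 3/0 → 2 ('ed')
  [16] 0/9 → 2 ('ed')
  [17] 9/19 → 1 ('e')
  [18] 19/7 → 0 ('')
  [19] 7/15 → 1 ('f')
  [20] 15/20 → 1 ('f')
  [21] 20/21 → 0 ('')
  [22] 21/12 → 1 ('g')
  [23] 12/11 → 1 ('g')

n(n+1)/2 = 24·25/2 = 300
Σ LCP = 0 + 1 + 1 + 0 + 1 + 2 + 1 + 1 + 0 + 2 + 1 + 1 + 1 + 0 + 1 + 2 + 2 + 1 + 0 + 1 + 1 + 0 + 1 + 1 = 22
distinct = 300 − 22 = 278

278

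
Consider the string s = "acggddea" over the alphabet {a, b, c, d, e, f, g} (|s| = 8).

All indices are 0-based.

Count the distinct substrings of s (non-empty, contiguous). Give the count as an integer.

33

rank→(start, suffix):
  0 → (7, 'a')
  1 → (0, 'acggddea')
  2 → (1, 'cggddea')
  3 → (4, 'ddea')
  4 → (5, 'dea')
  5 → (6, 'ea')
  6 → (3, 'gddea')
  7 → (2, 'ggddea')

SA = [7, 0, 1, 4, 5, 6, 3, 2]
rank  pair      lcp
   1  s[7:],s[0:]  1  'a'
   2  s[0:],s[1:]  0  ''
   3  s[1:],s[4:]  0  ''
   4  s[4:],s[5:]  1  'd'
   5  s[5:],s[6:]  0  ''
   6  s[6:],s[3:]  0  ''
   7  s[3:],s[2:]  1  'g'

n(n+1)/2 = 8·9/2 = 36
Σ LCP = 0 + 1 + 0 + 0 + 1 + 0 + 0 + 1 = 3
distinct = 36 − 3 = 33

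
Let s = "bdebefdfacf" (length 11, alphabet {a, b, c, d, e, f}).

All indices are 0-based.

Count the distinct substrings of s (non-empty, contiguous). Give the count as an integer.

61

rank | idx | suffix
   0 |   8 | acf
   1 |   0 | bdebefdfacf
   2 |   3 | befdfacf
   3 |   9 | cf
   4 |   1 | debefdfacf
   5 |   6 | dfacf
   6 |   2 | ebefdfacf
   7 |   4 | efdfacf
   8 |  10 | f
   9 |   7 | facf
  10 |   5 | fdfacf

SA = [8, 0, 3, 9, 1, 6, 2, 4, 10, 7, 5]
[i] adj suffixes → lcp
  [1] 8/0 → 0 ('')
  [2] 0/3 → 1 ('b')
  [3] 3/9 → 0 ('')
  [4] 9/1 → 0 ('')
  [5] 1/6 → 1 ('d')
  [6] 6/2 → 0 ('')
  [7] 2/4 → 1 ('e')
  [8] 4/10 → 0 ('')
  [9] 10/7 → 1 ('f')
  [10] 7/5 → 1 ('f')

n(n+1)/2 = 11·12/2 = 66
Σ LCP = 0 + 0 + 1 + 0 + 0 + 1 + 0 + 1 + 0 + 1 + 1 = 5
distinct = 66 − 5 = 61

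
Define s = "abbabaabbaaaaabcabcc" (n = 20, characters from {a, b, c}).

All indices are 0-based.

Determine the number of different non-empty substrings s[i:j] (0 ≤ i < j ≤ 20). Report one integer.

172

sorted suffixes:
  #0 SA[0]=9  'aaaaabcabcc'
  #1 SA[1]=10  'aaaabcabcc'
  #2 SA[2]=11  'aaabcabcc'
  #3 SA[3]=5  'aabbaaaaabcabcc'
  #4 SA[4]=12  'aabcabcc'
  #5 SA[5]=3  'abaabbaaaaabcabcc'
  #6 SA[6]=6  'abbaaaaabcabcc'
  #7 SA[7]=0  'abbabaabbaaaaabcabcc'
  #8 SA[8]=13  'abcabcc'
  #9 SA[9]=16  'abcc'
  #10 SA[10]=8  'baaaaabcabcc'
  #11 SA[11]=4  'baabbaaaaabcabcc'
  #12 SA[12]=2  'babaabbaaaaabcabcc'
  #13 SA[13]=7  'bbaaaaabcabcc'
  #14 SA[14]=1  'bbabaabbaaaaabcabcc'
  #15 SA[15]=14  'bcabcc'
  #16 SA[16]=17  'bcc'
  #17 SA[17]=19  'c'
  #18 SA[18]=15  'cabcc'
  #19 SA[19]=18  'cc'

SA = [9, 10, 11, 5, 12, 3, 6, 0, 13, 16, 8, 4, 2, 7, 1, 14, 17, 19, 15, 18]
i: (SA[i-1],SA[i]) lcp shared
  1: (9,10) 4 'aaaa'
  2: (10,11) 3 'aaa'
  3: (11,5) 2 'aa'
  4: (5,12) 3 'aab'
  5: (12,3) 1 'a'
  6: (3,6) 2 'ab'
  7: (6,0) 4 'abba'
  8: (0,13) 2 'ab'
  9: (13,16) 3 'abc'
  10: (16,8) 0 ''
  11: (8,4) 3 'baa'
  12: (4,2) 2 'ba'
  13: (2,7) 1 'b'
  14: (7,1) 3 'bba'
  15: (1,14) 1 'b'
  16: (14,17) 2 'bc'
  17: (17,19) 0 ''
  18: (19,15) 1 'c'
  19: (15,18) 1 'c'

n(n+1)/2 = 20·21/2 = 210
Σ LCP = 0 + 4 + 3 + 2 + 3 + 1 + 2 + 4 + 2 + 3 + 0 + 3 + 2 + 1 + 3 + 1 + 2 + 0 + 1 + 1 = 38
distinct = 210 − 38 = 172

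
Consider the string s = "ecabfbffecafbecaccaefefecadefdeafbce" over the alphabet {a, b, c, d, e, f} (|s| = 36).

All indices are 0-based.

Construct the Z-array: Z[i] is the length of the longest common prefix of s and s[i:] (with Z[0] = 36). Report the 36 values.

Z[0]=36
i=1: fresh scan; Z[1]=0
i=2: fresh scan; Z[2]=0
i=3: fresh scan; Z[3]=0
i=4: fresh scan; Z[4]=0
i=5: fresh scan; Z[5]=0
i=6: fresh scan; Z[6]=0
i=7: fresh scan; Z[7]=0
i=8: fresh scan; Z[8]=3 grow→box=[8,11)
i=9: min(r-i=2, Z[1]=0)=0; Z[9]=0
i=10: min(r-i=1, Z[2]=0)=0; Z[10]=0
i=11: fresh scan; Z[11]=0
i=12: fresh scan; Z[12]=0
i=13: fresh scan; Z[13]=3 grow→box=[13,16)
i=14: min(r-i=2, Z[1]=0)=0; Z[14]=0
i=15: min(r-i=1, Z[2]=0)=0; Z[15]=0
i=16: fresh scan; Z[16]=0
i=17: fresh scan; Z[17]=0
i=18: fresh scan; Z[18]=0
i=19: fresh scan; Z[19]=1 grow→box=[19,20)
i=20: fresh scan; Z[20]=0
i=21: fresh scan; Z[21]=1 grow→box=[21,22)
i=22: fresh scan; Z[22]=0
i=23: fresh scan; Z[23]=3 grow→box=[23,26)
i=24: min(r-i=2, Z[1]=0)=0; Z[24]=0
i=25: min(r-i=1, Z[2]=0)=0; Z[25]=0
i=26: fresh scan; Z[26]=0
i=27: fresh scan; Z[27]=1 grow→box=[27,28)
i=28: fresh scan; Z[28]=0
i=29: fresh scan; Z[29]=0
i=30: fresh scan; Z[30]=1 grow→box=[30,31)
i=31: fresh scan; Z[31]=0
i=32: fresh scan; Z[32]=0
i=33: fresh scan; Z[33]=0
i=34: fresh scan; Z[34]=0
i=35: fresh scan; Z[35]=1 grow→box=[35,36)

[36, 0, 0, 0, 0, 0, 0, 0, 3, 0, 0, 0, 0, 3, 0, 0, 0, 0, 0, 1, 0, 1, 0, 3, 0, 0, 0, 1, 0, 0, 1, 0, 0, 0, 0, 1]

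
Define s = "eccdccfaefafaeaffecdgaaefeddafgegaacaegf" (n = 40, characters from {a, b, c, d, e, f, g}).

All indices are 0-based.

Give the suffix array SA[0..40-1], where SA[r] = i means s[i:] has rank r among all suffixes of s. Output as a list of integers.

rank | idx | suffix
   0 |  33 | aacaegf
   1 |  21 | aaefeddafgegaacaegf
   2 |  34 | acaegf
   3 |  12 | aeaffecdgaaefeddafgegaacaegf
   4 |   7 | aefafaeaffecdgaaefeddafgegaacaegf
   5 |  22 | aefeddafgegaacaegf
   6 |  36 | aegf
   7 |  10 | afaeaffecdgaaefeddafgegaacaegf
   8 |  14 | affecdgaaefeddafgegaacaegf
   9 |  28 | afgegaacaegf
  10 |  35 | caegf
  11 |   1 | ccdccfaefafaeaffecdgaaefeddafgegaacaegf
  12 |   4 | ccfaefafaeaffecdgaaefeddafgegaacaegf
  13 |   2 | cdccfaefafaeaffecdgaaefeddafgegaacaegf
  14 |  18 | cdgaaefeddafgegaacaegf
  15 |   5 | cfaefafaeaffecdgaaefeddafgegaacaegf
  16 |  27 | dafgegaacaegf
  17 |   3 | dccfaefafaeaffecdgaaefeddafgegaacaegf
  18 |  26 | ddafgegaacaegf
  19 |  19 | dgaaefeddafgegaacaegf
  20 |  13 | eaffecdgaaefeddafgegaacaegf
  21 |   0 | eccdccfaefafaeaffecdgaaefeddafgegaacaegf
  22 |  17 | ecdgaaefeddafgegaacaegf
  23 |  25 | eddafgegaacaegf
  24 |   8 | efafaeaffecdgaaefeddafgegaacaegf
  25 |  23 | efeddafgegaacaegf
  26 |  31 | egaacaegf
  27 |  37 | egf
  28 |  39 | f
  29 |  11 | faeaffecdgaaefeddafgegaacaegf
  30 |   6 | faefafaeaffecdgaaefeddafgegaacaegf
  31 |   9 | fafaeaffecdgaaefeddafgegaacaegf
  32 |  16 | fecdgaaefeddafgegaacaegf
  33 |  24 | feddafgegaacaegf
  34 |  15 | ffecdgaaefeddafgegaacaegf
  35 |  29 | fgegaacaegf
  36 |  32 | gaacaegf
  37 |  20 | gaaefeddafgegaacaegf
  38 |  30 | gegaacaegf
  39 |  38 | gf

[33, 21, 34, 12, 7, 22, 36, 10, 14, 28, 35, 1, 4, 2, 18, 5, 27, 3, 26, 19, 13, 0, 17, 25, 8, 23, 31, 37, 39, 11, 6, 9, 16, 24, 15, 29, 32, 20, 30, 38]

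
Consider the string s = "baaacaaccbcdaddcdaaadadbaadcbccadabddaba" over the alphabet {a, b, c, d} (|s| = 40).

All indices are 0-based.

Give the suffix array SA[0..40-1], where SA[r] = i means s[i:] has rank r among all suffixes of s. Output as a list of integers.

[39, 1, 17, 2, 5, 18, 24, 37, 33, 3, 6, 31, 19, 21, 25, 12, 38, 0, 23, 28, 9, 34, 4, 30, 27, 8, 29, 7, 15, 10, 16, 36, 32, 20, 11, 22, 26, 14, 35, 13]

rank | idx | suffix
   0 |  39 | a
   1 |   1 | aaacaaccbcdaddcdaaadadbaadcbccadabddaba
   2 |  17 | aaadadbaadcbccadabddaba
   3 |   2 | aacaaccbcdaddcdaaadadbaadcbccadabddaba
   4 |   5 | aaccbcdaddcdaaadadbaadcbccadabddaba
   5 |  18 | aadadbaadcbccadabddaba
   6 |  24 | aadcbccadabddaba
   7 |  37 | aba
   8 |  33 | abddaba
   9 |   3 | acaaccbcdaddcdaaadadbaadcbccadabddaba
  10 |   6 | accbcdaddcdaaadadbaadcbccadabddaba
  11 |  31 | adabddaba
  12 |  19 | adadbaadcbccadabddaba
  13 |  21 | adbaadcbccadabddaba
  14 |  25 | adcbccadabddaba
  15 |  12 | addcdaaadadbaadcbccadabddaba
  16 |  38 | ba
  17 |   0 | baaacaaccbcdaddcdaaadadbaadcbccadabddaba
  18 |  23 | baadcbccadabddaba
  19 |  28 | bccadabddaba
  20 |   9 | bcdaddcdaaadadbaadcbccadabddaba
  21 |  34 | bddaba
  22 |   4 | caaccbcdaddcdaaadadbaadcbccadabddaba
  23 |  30 | cadabddaba
  24 |  27 | cbccadabddaba
  25 |   8 | cbcdaddcdaaadadbaadcbccadabddaba
  26 |  29 | ccadabddaba
  27 |   7 | ccbcdaddcdaaadadbaadcbccadabddaba
  28 |  15 | cdaaadadbaadcbccadabddaba
  29 |  10 | cdaddcdaaadadbaadcbccadabddaba
  30 |  16 | daaadadbaadcbccadabddaba
  31 |  36 | daba
  32 |  32 | dabddaba
  33 |  20 | dadbaadcbccadabddaba
  34 |  11 | daddcdaaadadbaadcbccadabddaba
  35 |  22 | dbaadcbccadabddaba
  36 |  26 | dcbccadabddaba
  37 |  14 | dcdaaadadbaadcbccadabddaba
  38 |  35 | ddaba
  39 |  13 | ddcdaaadadbaadcbccadabddaba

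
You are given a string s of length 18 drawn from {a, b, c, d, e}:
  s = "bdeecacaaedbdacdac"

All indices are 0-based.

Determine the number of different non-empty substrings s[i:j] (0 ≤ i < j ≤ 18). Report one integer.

152

rank | idx | suffix
   0 |   7 | aaedbdacdac
   1 |  16 | ac
   2 |   5 | acaaedbdacdac
   3 |  13 | acdac
   4 |   8 | aedbdacdac
   5 |  11 | bdacdac
   6 |   0 | bdeecacaaedbdacdac
   7 |  17 | c
   8 |   6 | caaedbdacdac
   9 |   4 | cacaaedbdacdac
  10 |  14 | cdac
  11 |  15 | dac
  12 |  12 | dacdac
  13 |  10 | dbdacdac
  14 |   1 | deecacaaedbdacdac
  15 |   3 | ecacaaedbdacdac
  16 |   9 | edbdacdac
  17 |   2 | eecacaaedbdacdac

SA = [7, 16, 5, 13, 8, 11, 0, 17, 6, 4, 14, 15, 12, 10, 1, 3, 9, 2]
[i] adj suffixes → lcp
  [1] 7/16 → 1 ('a')
  [2] 16/5 → 2 ('ac')
  [3] 5/13 → 2 ('ac')
  [4] 13/8 → 1 ('a')
  [5] 8/11 → 0 ('')
  [6] 11/0 → 2 ('bd')
  [7] 0/17 → 0 ('')
  [8] 17/6 → 1 ('c')
  [9] 6/4 → 2 ('ca')
  [10] 4/14 → 1 ('c')
  [11] 14/15 → 0 ('')
  [12] 15/12 → 3 ('dac')
  [13] 12/10 → 1 ('d')
  [14] 10/1 → 1 ('d')
  [15] 1/3 → 0 ('')
  [16] 3/9 → 1 ('e')
  [17] 9/2 → 1 ('e')

n(n+1)/2 = 18·19/2 = 171
Σ LCP = 0 + 1 + 2 + 2 + 1 + 0 + 2 + 0 + 1 + 2 + 1 + 0 + 3 + 1 + 1 + 0 + 1 + 1 = 19
distinct = 171 − 19 = 152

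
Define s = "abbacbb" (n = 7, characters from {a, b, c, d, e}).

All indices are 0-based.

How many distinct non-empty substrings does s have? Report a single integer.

23

sorted suffixes:
  #0 SA[0]=0  'abbacbb'
  #1 SA[1]=3  'acbb'
  #2 SA[2]=6  'b'
  #3 SA[3]=2  'bacbb'
  #4 SA[4]=5  'bb'
  #5 SA[5]=1  'bbacbb'
  #6 SA[6]=4  'cbb'

SA = [0, 3, 6, 2, 5, 1, 4]
[i] adj suffixes → lcp
  [1] 0/3 → 1 ('a')
  [2] 3/6 → 0 ('')
  [3] 6/2 → 1 ('b')
  [4] 2/5 → 1 ('b')
  [5] 5/1 → 2 ('bb')
  [6] 1/4 → 0 ('')

n(n+1)/2 = 7·8/2 = 28
Σ LCP = 0 + 1 + 0 + 1 + 1 + 2 + 0 = 5
distinct = 28 − 5 = 23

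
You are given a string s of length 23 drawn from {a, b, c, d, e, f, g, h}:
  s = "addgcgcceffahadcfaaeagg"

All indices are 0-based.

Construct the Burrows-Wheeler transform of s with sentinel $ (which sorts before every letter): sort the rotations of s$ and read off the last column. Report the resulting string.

gfh$aefgcdgaadaccfegcdaa

rank  rotation                  last
    0  $addgcgcceffahadcfaaeagg  g
    1  aaeagg$addgcgcceffahadcf  f
    2  adcfaaeagg$addgcgcceffah  h
    3  addgcgcceffahadcfaaeagg$  $
    4  aeagg$addgcgcceffahadcfa  a
    5  agg$addgcgcceffahadcfaae  e
    6  ahadcfaaeagg$addgcgcceff  f
    7  cceffahadcfaaeagg$addgcg  g
    8  ceffahadcfaaeagg$addgcgc  c
    9  cfaaeagg$addgcgcceffahad  d
   10  cgcceffahadcfaaeagg$addg  g
   11  dcfaaeagg$addgcgcceffaha  a
   12  ddgcgcceffahadcfaaeagg$a  a
   13  dgcgcceffahadcfaaeagg$ad  d
   14  eagg$addgcgcceffahadcfaa  a
   15  effahadcfaaeagg$addgcgcc  c
   16  faaeagg$addgcgcceffahadc  c
   17  fahadcfaaeagg$addgcgccef  f
   18  ffahadcfaaeagg$addgcgcce  e
   19  g$addgcgcceffahadcfaaeag  g
   20  gcceffahadcfaaeagg$addgc  c
   21  gcgcceffahadcfaaeagg$add  d
   22  gg$addgcgcceffahadcfaaea  a
   23  hadcfaaeagg$addgcgcceffa  a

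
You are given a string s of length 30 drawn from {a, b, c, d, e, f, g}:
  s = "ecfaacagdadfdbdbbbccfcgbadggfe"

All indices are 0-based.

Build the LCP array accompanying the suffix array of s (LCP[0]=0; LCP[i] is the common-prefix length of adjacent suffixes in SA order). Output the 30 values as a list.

rank→(start, suffix):
  0 → (3, 'aacagdadfdbdbbbccfcgbadggfe')
  1 → (4, 'acagdadfdbdbbbccfcgbadggfe')
  2 → (9, 'adfdbdbbbccfcgbadggfe')
  3 → (24, 'adggfe')
  4 → (6, 'agdadfdbdbbbccfcgbadggfe')
  5 → (23, 'badggfe')
  6 → (15, 'bbbccfcgbadggfe')
  7 → (16, 'bbccfcgbadggfe')
  8 → (17, 'bccfcgbadggfe')
  9 → (13, 'bdbbbccfcgbadggfe')
  10 → (5, 'cagdadfdbdbbbccfcgbadggfe')
  11 → (18, 'ccfcgbadggfe')
  12 → (1, 'cfaacagdadfdbdbbbccfcgbadggfe')
  13 → (19, 'cfcgbadggfe')
  14 → (21, 'cgbadggfe')
  15 → (8, 'dadfdbdbbbccfcgbadggfe')
  16 → (14, 'dbbbccfcgbadggfe')
  17 → (12, 'dbdbbbccfcgbadggfe')
  18 → (10, 'dfdbdbbbccfcgbadggfe')
  19 → (25, 'dggfe')
  20 → (29, 'e')
  21 → (0, 'ecfaacagdadfdbdbbbccfcgbadggfe')
  22 → (2, 'faacagdadfdbdbbbccfcgbadggfe')
  23 → (20, 'fcgbadggfe')
  24 → (11, 'fdbdbbbccfcgbadggfe')
  25 → (28, 'fe')
  26 → (22, 'gbadggfe')
  27 → (7, 'gdadfdbdbbbccfcgbadggfe')
  28 → (27, 'gfe')
  29 → (26, 'ggfe')

SA = [3, 4, 9, 24, 6, 23, 15, 16, 17, 13, 5, 18, 1, 19, 21, 8, 14, 12, 10, 25, 29, 0, 2, 20, 11, 28, 22, 7, 27, 26]
[i] adj suffixes → lcp
  [1] 3/4 → 1 ('a')
  [2] 4/9 → 1 ('a')
  [3] 9/24 → 2 ('ad')
  [4] 24/6 → 1 ('a')
  [5] 6/23 → 0 ('')
  [6] 23/15 → 1 ('b')
  [7] 15/16 → 2 ('bb')
  [8] 16/17 → 1 ('b')
  [9] 17/13 → 1 ('b')
  [10] 13/5 → 0 ('')
  [11] 5/18 → 1 ('c')
  [12] 18/1 → 1 ('c')
  [13] 1/19 → 2 ('cf')
  [14] 19/21 → 1 ('c')
  [15] 21/8 → 0 ('')
  [16] 8/14 → 1 ('d')
  [17] 14/12 → 2 ('db')
  [18] 12/10 → 1 ('d')
  [19] 10/25 → 1 ('d')
  [20] 25/29 → 0 ('')
  [21] 29/0 → 1 ('e')
  [22] 0/2 → 0 ('')
  [23] 2/20 → 1 ('f')
  [24] 20/11 → 1 ('f')
  [25] 11/28 → 1 ('f')
  [26] 28/22 → 0 ('')
  [27] 22/7 → 1 ('g')
  [28] 7/27 → 1 ('g')
  [29] 27/26 → 1 ('g')

[0, 1, 1, 2, 1, 0, 1, 2, 1, 1, 0, 1, 1, 2, 1, 0, 1, 2, 1, 1, 0, 1, 0, 1, 1, 1, 0, 1, 1, 1]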